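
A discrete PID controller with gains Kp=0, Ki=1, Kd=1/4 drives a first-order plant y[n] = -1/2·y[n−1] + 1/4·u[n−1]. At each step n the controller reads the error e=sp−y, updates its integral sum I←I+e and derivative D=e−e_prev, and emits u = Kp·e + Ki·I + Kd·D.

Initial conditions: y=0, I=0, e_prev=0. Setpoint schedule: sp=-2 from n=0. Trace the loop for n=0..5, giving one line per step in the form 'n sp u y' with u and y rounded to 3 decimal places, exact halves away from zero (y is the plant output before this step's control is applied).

0 -2 -2.500 0.000
1 -2 -3.219 -0.625
2 -2 -4.916 -0.492
3 -2 -5.777 -0.983
4 -2 -6.955 -0.953
5 -2 -7.607 -1.262

(exact arithmetic carried between steps; '≈' marks a value shown rounded to 6 d.p. or computed from one; I and e_prev carry over from the previous line; the table rounds u and y to 3 d.p., halves away from zero)
n=0: y=0, sp=-2, e=sp−y=-2; I=-2, D=e−e_prev=-2; u=0·(-2)+1·(-2)+1/4·(-2)=-2.5; next y=-1/2·0+1/4·(-2.5)=-0.625
n=1: y=-0.625, sp=-2, e=sp−y=-1.375; I=-3.375, D=e−e_prev=0.625; u=0·(-1.375)+1·(-3.375)+1/4·0.625=-3.21875; next y=-1/2·(-0.625)+1/4·(-3.21875)≈-0.492188
n=2: y≈-0.492188, sp=-2, e=sp−y≈-1.507813; I≈-4.882813, D=e−e_prev≈-0.132813; u=0·(-1.507813)+1·(-4.882813)+1/4·(-0.132813)≈-4.916016; next y=-1/2·(-0.492188)+1/4·(-4.916016)≈-0.982910
n=3: y≈-0.982910, sp=-2, e=sp−y≈-1.017090; I≈-5.899902, D=e−e_prev≈0.490723; u=0·(-1.017090)+1·(-5.899902)+1/4·0.490723≈-5.777222; next y=-1/2·(-0.982910)+1/4·(-5.777222)≈-0.952850
n=4: y≈-0.952850, sp=-2, e=sp−y≈-1.047150; I≈-6.947052, D=e−e_prev≈-0.030060; u=0·(-1.047150)+1·(-6.947052)+1/4·(-0.030060)≈-6.954567; next y=-1/2·(-0.952850)+1/4·(-6.954567)≈-1.262217
n=5: y≈-1.262217, sp=-2, e=sp−y≈-0.737783; I≈-7.684835, D=e−e_prev≈0.309366; u=0·(-0.737783)+1·(-7.684835)+1/4·0.309366≈-7.607494; next y=-1/2·(-1.262217)+1/4·(-7.607494)≈-1.270765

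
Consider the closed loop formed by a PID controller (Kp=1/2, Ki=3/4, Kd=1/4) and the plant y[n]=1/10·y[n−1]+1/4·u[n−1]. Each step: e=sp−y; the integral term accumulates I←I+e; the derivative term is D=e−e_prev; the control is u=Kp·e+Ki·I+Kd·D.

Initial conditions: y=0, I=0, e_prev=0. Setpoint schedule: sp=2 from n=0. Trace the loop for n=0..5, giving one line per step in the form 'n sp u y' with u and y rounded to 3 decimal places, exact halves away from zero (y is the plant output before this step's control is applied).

(exact arithmetic carried between steps; '≈' marks a value shown rounded to 6 d.p. or computed from one; I and e_prev carry over from the previous line; the table rounds u and y to 3 d.p., halves away from zero)
n=0: y=0, sp=2, e=sp−y=2; I=2, D=e−e_prev=2; u=1/2·2+3/4·2+1/4·2=3; next y=1/10·0+1/4·3=0.75
n=1: y=0.75, sp=2, e=sp−y=1.25; I=3.25, D=e−e_prev=-0.75; u=1/2·1.25+3/4·3.25+1/4·(-0.75)=2.875; next y=1/10·0.75+1/4·2.875=0.79375
n=2: y=0.79375, sp=2, e=sp−y=1.20625; I=4.45625, D=e−e_prev=-0.04375; u=1/2·1.20625+3/4·4.45625+1/4·(-0.04375)=3.934375; next y=1/10·0.79375+1/4·3.934375≈1.062969
n=3: y≈1.062969, sp=2, e=sp−y≈0.937031; I≈5.393281, D=e−e_prev≈-0.269219; u=1/2·0.937031+3/4·5.393281+1/4·(-0.269219)≈4.446172; next y=1/10·1.062969+1/4·4.446172≈1.217840
n=4: y≈1.217840, sp=2, e=sp−y≈0.782160; I≈6.175441, D=e−e_prev≈-0.154871; u=1/2·0.782160+3/4·6.175441+1/4·(-0.154871)≈4.983943; next y=1/10·1.217840+1/4·4.983943≈1.367770
n=5: y≈1.367770, sp=2, e=sp−y≈0.632230; I≈6.807672, D=e−e_prev≈-0.149930; u=1/2·0.632230+3/4·6.807672+1/4·(-0.149930)≈5.384386; next y=1/10·1.367770+1/4·5.384386≈1.482874

0 2 3.000 0.000
1 2 2.875 0.750
2 2 3.934 0.794
3 2 4.446 1.063
4 2 4.984 1.218
5 2 5.384 1.368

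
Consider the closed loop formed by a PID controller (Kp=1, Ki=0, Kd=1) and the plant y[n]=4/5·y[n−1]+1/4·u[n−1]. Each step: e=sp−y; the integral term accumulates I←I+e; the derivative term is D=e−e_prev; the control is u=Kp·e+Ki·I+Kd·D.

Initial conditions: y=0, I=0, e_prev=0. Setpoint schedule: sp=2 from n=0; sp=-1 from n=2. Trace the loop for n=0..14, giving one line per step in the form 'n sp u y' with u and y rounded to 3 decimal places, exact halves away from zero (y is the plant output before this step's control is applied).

(exact arithmetic carried between steps; '≈' marks a value shown rounded to 6 d.p. or computed from one; I and e_prev carry over from the previous line; the table rounds u and y to 3 d.p., halves away from zero)
n=0: y=0, sp=2, e=sp−y=2; I=2, D=e−e_prev=2; u=1·2+0·2+1·2=4; next y=4/5·0+1/4·4=1
n=1: y=1, sp=2, e=sp−y=1; I=3, D=e−e_prev=-1; u=1·1+0·3+1·(-1)=0; next y=4/5·1+1/4·0=0.8
n=2: y=0.8, sp=-1, e=sp−y=-1.8; I=1.2, D=e−e_prev=-2.8; u=1·(-1.8)+0·1.2+1·(-2.8)=-4.6; next y=4/5·0.8+1/4·(-4.6)=-0.51
n=3: y=-0.51, sp=-1, e=sp−y=-0.49; I=0.71, D=e−e_prev=1.31; u=1·(-0.49)+0·0.71+1·1.31=0.82; next y=4/5·(-0.51)+1/4·0.82=-0.203
n=4: y=-0.203, sp=-1, e=sp−y=-0.797; I=-0.087, D=e−e_prev=-0.307; u=1·(-0.797)+0·(-0.087)+1·(-0.307)=-1.104; next y=4/5·(-0.203)+1/4·(-1.104)=-0.4384
n=5: y=-0.4384, sp=-1, e=sp−y=-0.5616; I=-0.6486, D=e−e_prev=0.2354; u=1·(-0.5616)+0·(-0.6486)+1·0.2354=-0.3262; next y=4/5·(-0.4384)+1/4·(-0.3262)=-0.43227
n=6: y=-0.43227, sp=-1, e=sp−y=-0.56773; I=-1.21633, D=e−e_prev=-0.00613; u=1·(-0.56773)+0·(-1.21633)+1·(-0.00613)=-0.57386; next y=4/5·(-0.43227)+1/4·(-0.57386)=-0.489281
n=7: y=-0.489281, sp=-1, e=sp−y=-0.510719; I=-1.727049, D=e−e_prev=0.057011; u=1·(-0.510719)+0·(-1.727049)+1·0.057011=-0.453708; next y=4/5·(-0.489281)+1/4·(-0.453708)≈-0.504852
n=8: y≈-0.504852, sp=-1, e=sp−y≈-0.495148; I≈-2.222197, D=e−e_prev≈0.015571; u=1·(-0.495148)+0·(-2.222197)+1·0.015571≈-0.479577; next y=4/5·(-0.504852)+1/4·(-0.479577)≈-0.523776
n=9: y≈-0.523776, sp=-1, e=sp−y≈-0.476224; I≈-2.698421, D=e−e_prev≈0.018924; u=1·(-0.476224)+0·(-2.698421)+1·0.018924≈-0.457300; next y=4/5·(-0.523776)+1/4·(-0.457300)≈-0.533346
n=10: y≈-0.533346, sp=-1, e=sp−y≈-0.466654; I≈-3.165076, D=e−e_prev≈0.009570; u=1·(-0.466654)+0·(-3.165076)+1·0.009570≈-0.457084; next y=4/5·(-0.533346)+1/4·(-0.457084)≈-0.540948
n=11: y≈-0.540948, sp=-1, e=sp−y≈-0.459052; I≈-3.624128, D=e−e_prev≈0.007602; u=1·(-0.459052)+0·(-3.624128)+1·0.007602≈-0.451450; next y=4/5·(-0.540948)+1/4·(-0.451450)≈-0.545621
n=12: y≈-0.545621, sp=-1, e=sp−y≈-0.454379; I≈-4.078507, D=e−e_prev≈0.004673; u=1·(-0.454379)+0·(-4.078507)+1·0.004673≈-0.449706; next y=4/5·(-0.545621)+1/4·(-0.449706)≈-0.548923
n=13: y≈-0.548923, sp=-1, e=sp−y≈-0.451077; I≈-4.529584, D=e−e_prev≈0.003302; u=1·(-0.451077)+0·(-4.529584)+1·0.003302≈-0.447774; next y=4/5·(-0.548923)+1/4·(-0.447774)≈-0.551082
n=14: y≈-0.551082, sp=-1, e=sp−y≈-0.448918; I≈-4.978502, D=e−e_prev≈0.002159; u=1·(-0.448918)+0·(-4.978502)+1·0.002159≈-0.446759; next y=4/5·(-0.551082)+1/4·(-0.446759)≈-0.552555

0 2 4.000 0.000
1 2 0.000 1.000
2 -1 -4.600 0.800
3 -1 0.820 -0.510
4 -1 -1.104 -0.203
5 -1 -0.326 -0.438
6 -1 -0.574 -0.432
7 -1 -0.454 -0.489
8 -1 -0.480 -0.505
9 -1 -0.457 -0.524
10 -1 -0.457 -0.533
11 -1 -0.451 -0.541
12 -1 -0.450 -0.546
13 -1 -0.448 -0.549
14 -1 -0.447 -0.551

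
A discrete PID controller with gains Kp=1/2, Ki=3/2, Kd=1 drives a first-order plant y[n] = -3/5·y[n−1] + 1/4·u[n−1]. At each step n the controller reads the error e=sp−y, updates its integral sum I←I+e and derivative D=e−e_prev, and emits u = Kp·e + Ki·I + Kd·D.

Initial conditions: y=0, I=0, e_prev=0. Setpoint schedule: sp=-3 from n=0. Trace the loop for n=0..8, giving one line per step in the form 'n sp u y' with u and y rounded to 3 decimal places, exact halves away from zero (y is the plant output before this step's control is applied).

0 -3 -9.000 0.000
1 -3 -3.750 -2.250
2 -3 -15.113 0.413
3 -3 -4.254 -4.026
4 -3 -23.286 1.352
5 -3 -0.483 -6.633
6 -3 -34.493 3.859
7 -3 10.102 -10.938
8 -3 -52.869 9.089

(exact arithmetic carried between steps; '≈' marks a value shown rounded to 6 d.p. or computed from one; I and e_prev carry over from the previous line; the table rounds u and y to 3 d.p., halves away from zero)
n=0: y=0, sp=-3, e=sp−y=-3; I=-3, D=e−e_prev=-3; u=1/2·(-3)+3/2·(-3)+1·(-3)=-9; next y=-3/5·0+1/4·(-9)=-2.25
n=1: y=-2.25, sp=-3, e=sp−y=-0.75; I=-3.75, D=e−e_prev=2.25; u=1/2·(-0.75)+3/2·(-3.75)+1·2.25=-3.75; next y=-3/5·(-2.25)+1/4·(-3.75)=0.4125
n=2: y=0.4125, sp=-3, e=sp−y=-3.4125; I=-7.1625, D=e−e_prev=-2.6625; u=1/2·(-3.4125)+3/2·(-7.1625)+1·(-2.6625)=-15.1125; next y=-3/5·0.4125+1/4·(-15.1125)=-4.025625
n=3: y=-4.025625, sp=-3, e=sp−y=1.025625; I=-6.136875, D=e−e_prev=4.438125; u=1/2·1.025625+3/2·(-6.136875)+1·4.438125=-4.254375; next y=-3/5·(-4.025625)+1/4·(-4.254375)≈1.351781
n=4: y≈1.351781, sp=-3, e=sp−y≈-4.351781; I≈-10.488656, D=e−e_prev≈-5.377406; u=1/2·(-4.351781)+3/2·(-10.488656)+1·(-5.377406)≈-23.286281; next y=-3/5·1.351781+1/4·(-23.286281)≈-6.632639
n=5: y≈-6.632639, sp=-3, e=sp−y≈3.632639; I≈-6.856017, D=e−e_prev≈7.984420; u=1/2·3.632639+3/2·(-6.856017)+1·7.984420≈-0.483286; next y=-3/5·(-6.632639)+1/4·(-0.483286)≈3.858762
n=6: y≈3.858762, sp=-3, e=sp−y≈-6.858762; I≈-13.714779, D=e−e_prev≈-10.491401; u=1/2·(-6.858762)+3/2·(-13.714779)+1·(-10.491401)≈-34.492951; next y=-3/5·3.858762+1/4·(-34.492951)≈-10.938495
n=7: y≈-10.938495, sp=-3, e=sp−y≈7.938495; I≈-5.776284, D=e−e_prev≈14.797257; u=1/2·7.938495+3/2·(-5.776284)+1·14.797257≈10.102078; next y=-3/5·(-10.938495)+1/4·10.102078≈9.088616
n=8: y≈9.088616, sp=-3, e=sp−y≈-12.088616; I≈-17.864901, D=e−e_prev≈-20.027111; u=1/2·(-12.088616)+3/2·(-17.864901)+1·(-20.027111)≈-52.868770; next y=-3/5·9.088616+1/4·(-52.868770)≈-18.670362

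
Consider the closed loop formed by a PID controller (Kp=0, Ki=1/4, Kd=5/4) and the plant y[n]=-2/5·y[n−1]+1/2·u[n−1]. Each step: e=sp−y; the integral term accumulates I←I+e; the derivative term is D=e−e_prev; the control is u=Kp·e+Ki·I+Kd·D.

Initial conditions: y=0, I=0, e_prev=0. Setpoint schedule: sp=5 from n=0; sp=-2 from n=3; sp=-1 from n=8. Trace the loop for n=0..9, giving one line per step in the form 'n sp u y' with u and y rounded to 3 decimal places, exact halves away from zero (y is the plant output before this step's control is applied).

0 5 7.500 0.000
1 5 -3.125 3.750
2 5 12.094 -3.063
3 -2 -20.408 7.272
4 -2 29.519 -13.113
5 -2 -42.859 20.005
6 -2 67.190 -29.431
7 -2 -99.946 45.368
8 -1 153.443 -68.120
9 -1 -231.021 103.969

(exact arithmetic carried between steps; '≈' marks a value shown rounded to 6 d.p. or computed from one; I and e_prev carry over from the previous line; the table rounds u and y to 3 d.p., halves away from zero)
n=0: y=0, sp=5, e=sp−y=5; I=5, D=e−e_prev=5; u=0·5+1/4·5+5/4·5=7.5; next y=-2/5·0+1/2·7.5=3.75
n=1: y=3.75, sp=5, e=sp−y=1.25; I=6.25, D=e−e_prev=-3.75; u=0·1.25+1/4·6.25+5/4·(-3.75)=-3.125; next y=-2/5·3.75+1/2·(-3.125)=-3.0625
n=2: y=-3.0625, sp=5, e=sp−y=8.0625; I=14.3125, D=e−e_prev=6.8125; u=0·8.0625+1/4·14.3125+5/4·6.8125=12.09375; next y=-2/5·(-3.0625)+1/2·12.09375=7.271875
n=3: y=7.271875, sp=-2, e=sp−y=-9.271875; I=5.040625, D=e−e_prev=-17.334375; u=0·(-9.271875)+1/4·5.040625+5/4·(-17.334375)≈-20.407813; next y=-2/5·7.271875+1/2·(-20.407813)≈-13.112656
n=4: y≈-13.112656, sp=-2, e=sp−y≈11.112656; I≈16.153281, D=e−e_prev≈20.384531; u=0·11.112656+1/4·16.153281+5/4·20.384531≈29.518984; next y=-2/5·(-13.112656)+1/2·29.518984≈20.004555
n=5: y≈20.004555, sp=-2, e=sp−y≈-22.004555; I≈-5.851273, D=e−e_prev≈-33.117211; u=0·(-22.004555)+1/4·(-5.851273)+5/4·(-33.117211)≈-42.859332; next y=-2/5·20.004555+1/2·(-42.859332)≈-29.431488
n=6: y≈-29.431488, sp=-2, e=sp−y≈27.431488; I≈21.580214, D=e−e_prev≈49.436043; u=0·27.431488+1/4·21.580214+5/4·49.436043≈67.190107; next y=-2/5·(-29.431488)+1/2·67.190107≈45.367649
n=7: y≈45.367649, sp=-2, e=sp−y≈-47.367649; I≈-25.787434, D=e−e_prev≈-74.799136; u=0·(-47.367649)+1/4·(-25.787434)+5/4·(-74.799136)≈-99.945779; next y=-2/5·45.367649+1/2·(-99.945779)≈-68.119949
n=8: y≈-68.119949, sp=-1, e=sp−y≈67.119949; I≈41.332515, D=e−e_prev≈114.487598; u=0·67.119949+1/4·41.332515+5/4·114.487598≈153.442626; next y=-2/5·(-68.119949)+1/2·153.442626≈103.969292
n=9: y≈103.969292, sp=-1, e=sp−y≈-104.969292; I≈-63.636778, D=e−e_prev≈-172.089241; u=0·(-104.969292)+1/4·(-63.636778)+5/4·(-172.089241)≈-231.020746; next y=-2/5·103.969292+1/2·(-231.020746)≈-157.098090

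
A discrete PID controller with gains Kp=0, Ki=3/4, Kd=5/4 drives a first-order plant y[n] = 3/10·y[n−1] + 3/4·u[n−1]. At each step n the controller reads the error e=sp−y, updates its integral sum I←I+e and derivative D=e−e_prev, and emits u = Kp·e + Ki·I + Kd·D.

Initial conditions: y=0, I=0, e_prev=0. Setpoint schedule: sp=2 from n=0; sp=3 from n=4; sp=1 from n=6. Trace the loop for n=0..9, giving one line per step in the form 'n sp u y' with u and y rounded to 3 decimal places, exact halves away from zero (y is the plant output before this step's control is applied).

(exact arithmetic carried between steps; '≈' marks a value shown rounded to 6 d.p. or computed from one; I and e_prev carry over from the previous line; the table rounds u and y to 3 d.p., halves away from zero)
n=0: y=0, sp=2, e=sp−y=2; I=2, D=e−e_prev=2; u=0·2+3/4·2+5/4·2=4; next y=3/10·0+3/4·4=3
n=1: y=3, sp=2, e=sp−y=-1; I=1, D=e−e_prev=-3; u=0·(-1)+3/4·1+5/4·(-3)=-3; next y=3/10·3+3/4·(-3)=-1.35
n=2: y=-1.35, sp=2, e=sp−y=3.35; I=4.35, D=e−e_prev=4.35; u=0·3.35+3/4·4.35+5/4·4.35=8.7; next y=3/10·(-1.35)+3/4·8.7=6.12
n=3: y=6.12, sp=2, e=sp−y=-4.12; I=0.23, D=e−e_prev=-7.47; u=0·(-4.12)+3/4·0.23+5/4·(-7.47)=-9.165; next y=3/10·6.12+3/4·(-9.165)=-5.03775
n=4: y=-5.03775, sp=3, e=sp−y=8.03775; I=8.26775, D=e−e_prev=12.15775; u=0·8.03775+3/4·8.26775+5/4·12.15775=21.398; next y=3/10·(-5.03775)+3/4·21.398=14.537175
n=5: y=14.537175, sp=3, e=sp−y=-11.537175; I=-3.269425, D=e−e_prev=-19.574925; u=0·(-11.537175)+3/4·(-3.269425)+5/4·(-19.574925)=-26.920725; next y=3/10·14.537175+3/4·(-26.920725)≈-15.829391
n=6: y≈-15.829391, sp=1, e=sp−y≈16.829391; I≈13.559966, D=e−e_prev≈28.366566; u=0·16.829391+3/4·13.559966+5/4·28.366566≈45.628183; next y=3/10·(-15.829391)+3/4·45.628183≈29.472320
n=7: y≈29.472320, sp=1, e=sp−y≈-28.472320; I≈-14.912353, D=e−e_prev≈-45.301711; u=0·(-28.472320)+3/4·(-14.912353)+5/4·(-45.301711)≈-67.811403; next y=3/10·29.472320+3/4·(-67.811403)≈-42.016857
n=8: y≈-42.016857, sp=1, e=sp−y≈43.016857; I≈28.104503, D=e−e_prev≈71.489176; u=0·43.016857+3/4·28.104503+5/4·71.489176≈110.439848; next y=3/10·(-42.016857)+3/4·110.439848≈70.224829
n=9: y≈70.224829, sp=1, e=sp−y≈-69.224829; I≈-41.120325, D=e−e_prev≈-112.241686; u=0·(-69.224829)+3/4·(-41.120325)+5/4·(-112.241686)≈-171.142351; next y=3/10·70.224829+3/4·(-171.142351)≈-107.289315

0 2 4.000 0.000
1 2 -3.000 3.000
2 2 8.700 -1.350
3 2 -9.165 6.120
4 3 21.398 -5.038
5 3 -26.921 14.537
6 1 45.628 -15.829
7 1 -67.811 29.472
8 1 110.440 -42.017
9 1 -171.142 70.225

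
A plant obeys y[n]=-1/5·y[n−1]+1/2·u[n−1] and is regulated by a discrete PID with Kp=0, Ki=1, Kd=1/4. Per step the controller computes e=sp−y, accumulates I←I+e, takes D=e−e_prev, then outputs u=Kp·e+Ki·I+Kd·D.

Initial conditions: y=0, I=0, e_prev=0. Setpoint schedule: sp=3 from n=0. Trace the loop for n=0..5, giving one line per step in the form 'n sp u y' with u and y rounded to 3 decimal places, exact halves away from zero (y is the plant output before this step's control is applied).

(exact arithmetic carried between steps; '≈' marks a value shown rounded to 6 d.p. or computed from one; I and e_prev carry over from the previous line; the table rounds u and y to 3 d.p., halves away from zero)
n=0: y=0, sp=3, e=sp−y=3; I=3, D=e−e_prev=3; u=0·3+1·3+1/4·3=3.75; next y=-1/5·0+1/2·3.75=1.875
n=1: y=1.875, sp=3, e=sp−y=1.125; I=4.125, D=e−e_prev=-1.875; u=0·1.125+1·4.125+1/4·(-1.875)=3.65625; next y=-1/5·1.875+1/2·3.65625=1.453125
n=2: y=1.453125, sp=3, e=sp−y=1.546875; I=5.671875, D=e−e_prev=0.421875; u=0·1.546875+1·5.671875+1/4·0.421875≈5.777344; next y=-1/5·1.453125+1/2·5.777344≈2.598047
n=3: y≈2.598047, sp=3, e=sp−y≈0.401953; I≈6.073828, D=e−e_prev≈-1.144922; u=0·0.401953+1·6.073828+1/4·(-1.144922)≈5.787598; next y=-1/5·2.598047+1/2·5.787598≈2.374189
n=4: y≈2.374189, sp=3, e=sp−y≈0.625811; I≈6.699639, D=e−e_prev≈0.223857; u=0·0.625811+1·6.699639+1/4·0.223857≈6.755603; next y=-1/5·2.374189+1/2·6.755603≈2.902964
n=5: y≈2.902964, sp=3, e=sp−y≈0.097036; I≈6.796675, D=e−e_prev≈-0.528774; u=0·0.097036+1·6.796675+1/4·(-0.528774)≈6.664482; next y=-1/5·2.902964+1/2·6.664482≈2.751648

0 3 3.750 0.000
1 3 3.656 1.875
2 3 5.777 1.453
3 3 5.788 2.598
4 3 6.756 2.374
5 3 6.664 2.903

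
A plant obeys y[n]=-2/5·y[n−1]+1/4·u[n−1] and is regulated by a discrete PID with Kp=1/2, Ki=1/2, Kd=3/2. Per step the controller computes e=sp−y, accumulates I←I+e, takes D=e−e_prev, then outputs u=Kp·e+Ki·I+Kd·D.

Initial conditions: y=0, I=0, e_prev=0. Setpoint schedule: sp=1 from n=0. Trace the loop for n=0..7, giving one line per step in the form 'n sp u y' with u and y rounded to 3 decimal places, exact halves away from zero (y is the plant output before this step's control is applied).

(exact arithmetic carried between steps; '≈' marks a value shown rounded to 6 d.p. or computed from one; I and e_prev carry over from the previous line; the table rounds u and y to 3 d.p., halves away from zero)
n=0: y=0, sp=1, e=sp−y=1; I=1, D=e−e_prev=1; u=1/2·1+1/2·1+3/2·1=2.5; next y=-2/5·0+1/4·2.5=0.625
n=1: y=0.625, sp=1, e=sp−y=0.375; I=1.375, D=e−e_prev=-0.625; u=1/2·0.375+1/2·1.375+3/2·(-0.625)=-0.0625; next y=-2/5·0.625+1/4·(-0.0625)=-0.265625
n=2: y=-0.265625, sp=1, e=sp−y=1.265625; I=2.640625, D=e−e_prev=0.890625; u=1/2·1.265625+1/2·2.640625+3/2·0.890625≈3.289063; next y=-2/5·(-0.265625)+1/4·3.289063≈0.928516
n=3: y≈0.928516, sp=1, e=sp−y≈0.071484; I≈2.712109, D=e−e_prev≈-1.194141; u=1/2·0.071484+1/2·2.712109+3/2·(-1.194141)≈-0.399414; next y=-2/5·0.928516+1/4·(-0.399414)≈-0.471260
n=4: y≈-0.471260, sp=1, e=sp−y≈1.471260; I≈4.183369, D=e−e_prev≈1.399775; u=1/2·1.471260+1/2·4.183369+3/2·1.399775≈4.926978; next y=-2/5·(-0.471260)+1/4·4.926978≈1.420248
n=5: y≈1.420248, sp=1, e=sp−y≈-0.420248; I≈3.763121, D=e−e_prev≈-1.891508; u=1/2·(-0.420248)+1/2·3.763121+3/2·(-1.891508)≈-1.165826; next y=-2/5·1.420248+1/4·(-1.165826)≈-0.859556
n=6: y≈-0.859556, sp=1, e=sp−y≈1.859556; I≈5.622677, D=e−e_prev≈2.279804; u=1/2·1.859556+1/2·5.622677+3/2·2.279804≈7.160822; next y=-2/5·(-0.859556)+1/4·7.160822≈2.134028
n=7: y≈2.134028, sp=1, e=sp−y≈-1.134028; I≈4.488649, D=e−e_prev≈-2.993584; u=1/2·(-1.134028)+1/2·4.488649+3/2·(-2.993584)≈-2.813065; next y=-2/5·2.134028+1/4·(-2.813065)≈-1.556877

0 1 2.500 0.000
1 1 -0.063 0.625
2 1 3.289 -0.266
3 1 -0.399 0.929
4 1 4.927 -0.471
5 1 -1.166 1.420
6 1 7.161 -0.860
7 1 -2.813 2.134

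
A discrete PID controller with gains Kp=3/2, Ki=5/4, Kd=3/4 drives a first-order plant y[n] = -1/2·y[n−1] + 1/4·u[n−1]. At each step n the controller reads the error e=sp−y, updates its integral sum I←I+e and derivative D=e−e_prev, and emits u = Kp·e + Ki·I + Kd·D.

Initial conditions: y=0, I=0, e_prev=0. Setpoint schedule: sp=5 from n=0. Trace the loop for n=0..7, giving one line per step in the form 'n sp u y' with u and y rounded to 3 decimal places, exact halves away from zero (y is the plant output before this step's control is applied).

0 5 17.500 0.000
1 5 4.688 4.375
2 5 27.617 -1.016
3 5 1.597 7.412
4 5 42.419 -3.307
5 5 -9.714 12.258
6 5 65.742 -8.558
7 5 -35.375 20.714

(exact arithmetic carried between steps; '≈' marks a value shown rounded to 6 d.p. or computed from one; I and e_prev carry over from the previous line; the table rounds u and y to 3 d.p., halves away from zero)
n=0: y=0, sp=5, e=sp−y=5; I=5, D=e−e_prev=5; u=3/2·5+5/4·5+3/4·5=17.5; next y=-1/2·0+1/4·17.5=4.375
n=1: y=4.375, sp=5, e=sp−y=0.625; I=5.625, D=e−e_prev=-4.375; u=3/2·0.625+5/4·5.625+3/4·(-4.375)=4.6875; next y=-1/2·4.375+1/4·4.6875=-1.015625
n=2: y=-1.015625, sp=5, e=sp−y=6.015625; I=11.640625, D=e−e_prev=5.390625; u=3/2·6.015625+5/4·11.640625+3/4·5.390625≈27.617188; next y=-1/2·(-1.015625)+1/4·27.617188≈7.412109
n=3: y≈7.412109, sp=5, e=sp−y≈-2.412109; I≈9.228516, D=e−e_prev≈-8.427734; u=3/2·(-2.412109)+5/4·9.228516+3/4·(-8.427734)≈1.596680; next y=-1/2·7.412109+1/4·1.596680≈-3.306885
n=4: y≈-3.306885, sp=5, e=sp−y≈8.306885; I≈17.535400, D=e−e_prev≈10.718994; u=3/2·8.306885+5/4·17.535400+3/4·10.718994≈42.418823; next y=-1/2·(-3.306885)+1/4·42.418823≈12.258148
n=5: y≈12.258148, sp=5, e=sp−y≈-7.258148; I≈10.277252, D=e−e_prev≈-15.565033; u=3/2·(-7.258148)+5/4·10.277252+3/4·(-15.565033)≈-9.714432; next y=-1/2·12.258148+1/4·(-9.714432)≈-8.557682
n=6: y≈-8.557682, sp=5, e=sp−y≈13.557682; I≈23.834934, D=e−e_prev≈20.815830; u=3/2·13.557682+5/4·23.834934+3/4·20.815830≈65.742064; next y=-1/2·(-8.557682)+1/4·65.742064≈20.714357
n=7: y≈20.714357, sp=5, e=sp−y≈-15.714357; I≈8.120577, D=e−e_prev≈-29.272039; u=3/2·(-15.714357)+5/4·8.120577+3/4·(-29.272039)≈-35.374843; next y=-1/2·20.714357+1/4·(-35.374843)≈-19.200889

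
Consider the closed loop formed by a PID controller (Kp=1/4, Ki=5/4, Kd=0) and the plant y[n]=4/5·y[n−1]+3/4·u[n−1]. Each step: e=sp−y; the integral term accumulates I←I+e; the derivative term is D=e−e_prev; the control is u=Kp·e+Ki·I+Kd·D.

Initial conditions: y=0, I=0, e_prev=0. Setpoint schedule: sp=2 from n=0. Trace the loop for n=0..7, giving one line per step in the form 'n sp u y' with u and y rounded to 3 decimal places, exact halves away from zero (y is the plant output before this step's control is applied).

(exact arithmetic carried between steps; '≈' marks a value shown rounded to 6 d.p. or computed from one; I and e_prev carry over from the previous line; the table rounds u and y to 3 d.p., halves away from zero)
n=0: y=0, sp=2, e=sp−y=2; I=2, D=e−e_prev=2; u=1/4·2+5/4·2+0·2=3; next y=4/5·0+3/4·3=2.25
n=1: y=2.25, sp=2, e=sp−y=-0.25; I=1.75, D=e−e_prev=-2.25; u=1/4·(-0.25)+5/4·1.75+0·(-2.25)=2.125; next y=4/5·2.25+3/4·2.125=3.39375
n=2: y=3.39375, sp=2, e=sp−y=-1.39375; I=0.35625, D=e−e_prev=-1.14375; u=1/4·(-1.39375)+5/4·0.35625+0·(-1.14375)=0.096875; next y=4/5·3.39375+3/4·0.096875≈2.787656
n=3: y≈2.787656, sp=2, e=sp−y≈-0.787656; I≈-0.431406, D=e−e_prev≈0.606094; u=1/4·(-0.787656)+5/4·(-0.431406)+0·0.606094≈-0.736172; next y=4/5·2.787656+3/4·(-0.736172)≈1.677996
n=4: y≈1.677996, sp=2, e=sp−y≈0.322004; I≈-0.109402, D=e−e_prev≈1.109660; u=1/4·0.322004+5/4·(-0.109402)+0·1.109660≈-0.056252; next y=4/5·1.677996+3/4·(-0.056252)≈1.300208
n=5: y≈1.300208, sp=2, e=sp−y≈0.699792; I≈0.590390, D=e−e_prev≈0.377788; u=1/4·0.699792+5/4·0.590390+0·0.377788≈0.912935; next y=4/5·1.300208+3/4·0.912935≈1.724868
n=6: y≈1.724868, sp=2, e=sp−y≈0.275132; I≈0.865522, D=e−e_prev≈-0.424660; u=1/4·0.275132+5/4·0.865522+0·(-0.424660)≈1.150686; next y=4/5·1.724868+3/4·1.150686≈2.242908
n=7: y≈2.242908, sp=2, e=sp−y≈-0.242908; I≈0.622614, D=e−e_prev≈-0.518041; u=1/4·(-0.242908)+5/4·0.622614+0·(-0.518041)≈0.717540; next y=4/5·2.242908+3/4·0.717540≈2.332482

0 2 3.000 0.000
1 2 2.125 2.250
2 2 0.097 3.394
3 2 -0.736 2.788
4 2 -0.056 1.678
5 2 0.913 1.300
6 2 1.151 1.725
7 2 0.718 2.243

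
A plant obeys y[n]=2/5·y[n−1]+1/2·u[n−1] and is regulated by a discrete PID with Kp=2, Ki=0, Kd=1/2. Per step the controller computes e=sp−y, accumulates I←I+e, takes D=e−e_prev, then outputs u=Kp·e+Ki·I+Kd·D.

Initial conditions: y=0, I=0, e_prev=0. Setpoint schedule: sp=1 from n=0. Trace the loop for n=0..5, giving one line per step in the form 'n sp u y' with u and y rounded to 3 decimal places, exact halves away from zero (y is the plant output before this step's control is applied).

(exact arithmetic carried between steps; '≈' marks a value shown rounded to 6 d.p. or computed from one; I and e_prev carry over from the previous line; the table rounds u and y to 3 d.p., halves away from zero)
n=0: y=0, sp=1, e=sp−y=1; I=1, D=e−e_prev=1; u=2·1+0·1+1/2·1=2.5; next y=2/5·0+1/2·2.5=1.25
n=1: y=1.25, sp=1, e=sp−y=-0.25; I=0.75, D=e−e_prev=-1.25; u=2·(-0.25)+0·0.75+1/2·(-1.25)=-1.125; next y=2/5·1.25+1/2·(-1.125)=-0.0625
n=2: y=-0.0625, sp=1, e=sp−y=1.0625; I=1.8125, D=e−e_prev=1.3125; u=2·1.0625+0·1.8125+1/2·1.3125=2.78125; next y=2/5·(-0.0625)+1/2·2.78125=1.365625
n=3: y=1.365625, sp=1, e=sp−y=-0.365625; I=1.446875, D=e−e_prev=-1.428125; u=2·(-0.365625)+0·1.446875+1/2·(-1.428125)≈-1.445313; next y=2/5·1.365625+1/2·(-1.445313)≈-0.176406
n=4: y≈-0.176406, sp=1, e=sp−y≈1.176406; I≈2.623281, D=e−e_prev≈1.542031; u=2·1.176406+0·2.623281+1/2·1.542031≈3.123828; next y=2/5·(-0.176406)+1/2·3.123828≈1.491352
n=5: y≈1.491352, sp=1, e=sp−y≈-0.491352; I≈2.131930, D=e−e_prev≈-1.667758; u=2·(-0.491352)+0·2.131930+1/2·(-1.667758)≈-1.816582; next y=2/5·1.491352+1/2·(-1.816582)≈-0.311750

0 1 2.500 0.000
1 1 -1.125 1.250
2 1 2.781 -0.063
3 1 -1.445 1.366
4 1 3.124 -0.176
5 1 -1.817 1.491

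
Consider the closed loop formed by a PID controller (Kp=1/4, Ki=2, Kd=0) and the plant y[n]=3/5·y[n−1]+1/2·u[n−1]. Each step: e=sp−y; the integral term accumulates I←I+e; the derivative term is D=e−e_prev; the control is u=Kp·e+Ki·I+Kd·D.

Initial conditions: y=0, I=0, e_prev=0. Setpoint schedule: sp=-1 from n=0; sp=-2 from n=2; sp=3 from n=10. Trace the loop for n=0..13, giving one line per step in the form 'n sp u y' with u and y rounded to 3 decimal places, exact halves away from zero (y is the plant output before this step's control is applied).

(exact arithmetic carried between steps; '≈' marks a value shown rounded to 6 d.p. or computed from one; I and e_prev carry over from the previous line; the table rounds u and y to 3 d.p., halves away from zero)
n=0: y=0, sp=-1, e=sp−y=-1; I=-1, D=e−e_prev=-1; u=1/4·(-1)+2·(-1)+0·(-1)=-2.25; next y=3/5·0+1/2·(-2.25)=-1.125
n=1: y=-1.125, sp=-1, e=sp−y=0.125; I=-0.875, D=e−e_prev=1.125; u=1/4·0.125+2·(-0.875)+0·1.125=-1.71875; next y=3/5·(-1.125)+1/2·(-1.71875)=-1.534375
n=2: y=-1.534375, sp=-2, e=sp−y=-0.465625; I=-1.340625, D=e−e_prev=-0.590625; u=1/4·(-0.465625)+2·(-1.340625)+0·(-0.590625)≈-2.797656; next y=3/5·(-1.534375)+1/2·(-2.797656)≈-2.319453
n=3: y≈-2.319453, sp=-2, e=sp−y≈0.319453; I≈-1.021172, D=e−e_prev≈0.785078; u=1/4·0.319453+2·(-1.021172)+0·0.785078≈-1.962480; next y=3/5·(-2.319453)+1/2·(-1.962480)≈-2.372912
n=4: y≈-2.372912, sp=-2, e=sp−y≈0.372912; I≈-0.648260, D=e−e_prev≈0.053459; u=1/4·0.372912+2·(-0.648260)+0·0.053459≈-1.203292; next y=3/5·(-2.372912)+1/2·(-1.203292)≈-2.025393
n=5: y≈-2.025393, sp=-2, e=sp−y≈0.025393; I≈-0.622867, D=e−e_prev≈-0.347519; u=1/4·0.025393+2·(-0.622867)+0·(-0.347519)≈-1.239385; next y=3/5·(-2.025393)+1/2·(-1.239385)≈-1.834928
n=6: y≈-1.834928, sp=-2, e=sp−y≈-0.165072; I≈-0.787938, D=e−e_prev≈-0.190465; u=1/4·(-0.165072)+2·(-0.787938)+0·(-0.190465)≈-1.617145; next y=3/5·(-1.834928)+1/2·(-1.617145)≈-1.909529
n=7: y≈-1.909529, sp=-2, e=sp−y≈-0.090471; I≈-0.878409, D=e−e_prev≈0.074601; u=1/4·(-0.090471)+2·(-0.878409)+0·0.074601≈-1.779436; next y=3/5·(-1.909529)+1/2·(-1.779436)≈-2.035435
n=8: y≈-2.035435, sp=-2, e=sp−y≈0.035435; I≈-0.842974, D=e−e_prev≈0.125906; u=1/4·0.035435+2·(-0.842974)+0·0.125906≈-1.677088; next y=3/5·(-2.035435)+1/2·(-1.677088)≈-2.059805
n=9: y≈-2.059805, sp=-2, e=sp−y≈0.059805; I≈-0.783168, D=e−e_prev≈0.024370; u=1/4·0.059805+2·(-0.783168)+0·0.024370≈-1.551385; next y=3/5·(-2.059805)+1/2·(-1.551385)≈-2.011576
n=10: y≈-2.011576, sp=3, e=sp−y≈5.011576; I≈4.228408, D=e−e_prev≈4.951770; u=1/4·5.011576+2·4.228408+0·4.951770≈9.709709; next y=3/5·(-2.011576)+1/2·9.709709≈3.647909
n=11: y≈3.647909, sp=3, e=sp−y≈-0.647909; I≈3.580498, D=e−e_prev≈-5.659485; u=1/4·(-0.647909)+2·3.580498+0·(-5.659485)≈6.999020; next y=3/5·3.647909+1/2·6.999020≈5.688255
n=12: y≈5.688255, sp=3, e=sp−y≈-2.688255; I≈0.892243, D=e−e_prev≈-2.040346; u=1/4·(-2.688255)+2·0.892243+0·(-2.040346)≈1.112423; next y=3/5·5.688255+1/2·1.112423≈3.969164
n=13: y≈3.969164, sp=3, e=sp−y≈-0.969164; I≈-0.076921, D=e−e_prev≈1.719091; u=1/4·(-0.969164)+2·(-0.076921)+0·1.719091≈-0.396134; next y=3/5·3.969164+1/2·(-0.396134)≈2.183432

0 -1 -2.250 0.000
1 -1 -1.719 -1.125
2 -2 -2.798 -1.534
3 -2 -1.962 -2.319
4 -2 -1.203 -2.373
5 -2 -1.239 -2.025
6 -2 -1.617 -1.835
7 -2 -1.779 -1.910
8 -2 -1.677 -2.035
9 -2 -1.551 -2.060
10 3 9.710 -2.012
11 3 6.999 3.648
12 3 1.112 5.688
13 3 -0.396 3.969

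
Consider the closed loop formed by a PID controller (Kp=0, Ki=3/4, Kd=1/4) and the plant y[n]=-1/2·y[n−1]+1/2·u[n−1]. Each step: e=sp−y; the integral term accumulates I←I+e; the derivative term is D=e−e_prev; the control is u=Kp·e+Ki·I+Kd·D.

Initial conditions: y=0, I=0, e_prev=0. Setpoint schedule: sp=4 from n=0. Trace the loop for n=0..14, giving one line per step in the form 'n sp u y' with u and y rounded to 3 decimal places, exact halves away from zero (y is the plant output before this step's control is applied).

0 4 4.000 0.000
1 4 4.000 2.000
2 4 7.000 1.000
3 4 7.000 3.000
4 4 9.250 2.000
5 4 8.875 3.625
6 4 10.563 2.625
7 4 10.000 3.969
8 4 11.313 3.016
9 4 10.680 4.148
10 4 11.734 3.266
11 4 11.096 4.234
12 4 11.966 3.431
13 4 11.355 4.268
14 4 12.087 3.544

(exact arithmetic carried between steps; '≈' marks a value shown rounded to 6 d.p. or computed from one; I and e_prev carry over from the previous line; the table rounds u and y to 3 d.p., halves away from zero)
n=0: y=0, sp=4, e=sp−y=4; I=4, D=e−e_prev=4; u=0·4+3/4·4+1/4·4=4; next y=-1/2·0+1/2·4=2
n=1: y=2, sp=4, e=sp−y=2; I=6, D=e−e_prev=-2; u=0·2+3/4·6+1/4·(-2)=4; next y=-1/2·2+1/2·4=1
n=2: y=1, sp=4, e=sp−y=3; I=9, D=e−e_prev=1; u=0·3+3/4·9+1/4·1=7; next y=-1/2·1+1/2·7=3
n=3: y=3, sp=4, e=sp−y=1; I=10, D=e−e_prev=-2; u=0·1+3/4·10+1/4·(-2)=7; next y=-1/2·3+1/2·7=2
n=4: y=2, sp=4, e=sp−y=2; I=12, D=e−e_prev=1; u=0·2+3/4·12+1/4·1=9.25; next y=-1/2·2+1/2·9.25=3.625
n=5: y=3.625, sp=4, e=sp−y=0.375; I=12.375, D=e−e_prev=-1.625; u=0·0.375+3/4·12.375+1/4·(-1.625)=8.875; next y=-1/2·3.625+1/2·8.875=2.625
n=6: y=2.625, sp=4, e=sp−y=1.375; I=13.75, D=e−e_prev=1; u=0·1.375+3/4·13.75+1/4·1=10.5625; next y=-1/2·2.625+1/2·10.5625=3.96875
n=7: y=3.96875, sp=4, e=sp−y=0.03125; I=13.78125, D=e−e_prev=-1.34375; u=0·0.03125+3/4·13.78125+1/4·(-1.34375)=10; next y=-1/2·3.96875+1/2·10=3.015625
n=8: y=3.015625, sp=4, e=sp−y=0.984375; I=14.765625, D=e−e_prev=0.953125; u=0·0.984375+3/4·14.765625+1/4·0.953125=11.3125; next y=-1/2·3.015625+1/2·11.3125≈4.148438
n=9: y≈4.148438, sp=4, e=sp−y≈-0.148438; I≈14.617188, D=e−e_prev≈-1.132813; u=0·(-0.148438)+3/4·14.617188+1/4·(-1.132813)≈10.679688; next y=-1/2·4.148438+1/2·10.679688≈3.265625
n=10: y=3.265625, sp=4, e=sp−y=0.734375; I≈15.351563, D=e−e_prev≈0.882813; u=0·0.734375+3/4·15.351563+1/4·0.882813≈11.734375; next y=-1/2·3.265625+1/2·11.734375≈4.234375
n=11: y=4.234375, sp=4, e=sp−y=-0.234375; I≈15.117188, D=e−e_prev=-0.96875; u=0·(-0.234375)+3/4·15.117188+1/4·(-0.96875)≈11.095703; next y=-1/2·4.234375+1/2·11.095703≈3.430664
n=12: y≈3.430664, sp=4, e=sp−y≈0.569336; I≈15.686523, D=e−e_prev≈0.803711; u=0·0.569336+3/4·15.686523+1/4·0.803711≈11.965820; next y=-1/2·3.430664+1/2·11.965820≈4.267578
n=13: y≈4.267578, sp=4, e=sp−y≈-0.267578; I≈15.418945, D=e−e_prev≈-0.836914; u=0·(-0.267578)+3/4·15.418945+1/4·(-0.836914)≈11.354980; next y=-1/2·4.267578+1/2·11.354980≈3.543701
n=14: y≈3.543701, sp=4, e=sp−y≈0.456299; I≈15.875244, D=e−e_prev≈0.723877; u=0·0.456299+3/4·15.875244+1/4·0.723877≈12.087402; next y=-1/2·3.543701+1/2·12.087402≈4.271851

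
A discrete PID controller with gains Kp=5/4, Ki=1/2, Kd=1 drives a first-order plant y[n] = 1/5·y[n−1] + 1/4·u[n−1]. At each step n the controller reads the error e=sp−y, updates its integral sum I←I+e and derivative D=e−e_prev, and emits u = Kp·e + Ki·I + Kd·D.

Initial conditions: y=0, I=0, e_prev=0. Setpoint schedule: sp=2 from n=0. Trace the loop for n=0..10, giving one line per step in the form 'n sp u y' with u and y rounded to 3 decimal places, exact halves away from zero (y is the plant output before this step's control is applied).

0 2 5.500 0.000
1 2 0.719 1.375
2 2 4.937 0.455
3 2 2.396 1.325
4 2 4.872 0.864
5 2 3.530 1.391
6 2 4.994 1.161
7 2 4.304 1.481
8 2 5.182 1.372
9 2 4.843 1.570
10 2 5.380 1.525

(exact arithmetic carried between steps; '≈' marks a value shown rounded to 6 d.p. or computed from one; I and e_prev carry over from the previous line; the table rounds u and y to 3 d.p., halves away from zero)
n=0: y=0, sp=2, e=sp−y=2; I=2, D=e−e_prev=2; u=5/4·2+1/2·2+1·2=5.5; next y=1/5·0+1/4·5.5=1.375
n=1: y=1.375, sp=2, e=sp−y=0.625; I=2.625, D=e−e_prev=-1.375; u=5/4·0.625+1/2·2.625+1·(-1.375)=0.71875; next y=1/5·1.375+1/4·0.71875≈0.454688
n=2: y≈0.454688, sp=2, e=sp−y≈1.545313; I≈4.170313, D=e−e_prev≈0.920313; u=5/4·1.545313+1/2·4.170313+1·0.920313≈4.937109; next y=1/5·0.454688+1/4·4.937109≈1.325215
n=3: y≈1.325215, sp=2, e=sp−y≈0.674785; I≈4.845098, D=e−e_prev≈-0.870527; u=5/4·0.674785+1/2·4.845098+1·(-0.870527)≈2.395503; next y=1/5·1.325215+1/4·2.395503≈0.863919
n=4: y≈0.863919, sp=2, e=sp−y≈1.136081; I≈5.981179, D=e−e_prev≈0.461296; u=5/4·1.136081+1/2·5.981179+1·0.461296≈4.871987; next y=1/5·0.863919+1/4·4.871987≈1.390781
n=5: y≈1.390781, sp=2, e=sp−y≈0.609219; I≈6.590398, D=e−e_prev≈-0.526862; u=5/4·0.609219+1/2·6.590398+1·(-0.526862)≈3.529862; next y=1/5·1.390781+1/4·3.529862≈1.160622
n=6: y≈1.160622, sp=2, e=sp−y≈0.839378; I≈7.429777, D=e−e_prev≈0.230159; u=5/4·0.839378+1/2·7.429777+1·0.230159≈4.994271; next y=1/5·1.160622+1/4·4.994271≈1.480692
n=7: y≈1.480692, sp=2, e=sp−y≈0.519308; I≈7.949085, D=e−e_prev≈-0.320070; u=5/4·0.519308+1/2·7.949085+1·(-0.320070)≈4.303607; next y=1/5·1.480692+1/4·4.303607≈1.372040
n=8: y≈1.372040, sp=2, e=sp−y≈0.627960; I≈8.577045, D=e−e_prev≈0.108652; u=5/4·0.627960+1/2·8.577045+1·0.108652≈5.182124; next y=1/5·1.372040+1/4·5.182124≈1.569939
n=9: y≈1.569939, sp=2, e=sp−y≈0.430061; I≈9.007106, D=e−e_prev≈-0.197899; u=5/4·0.430061+1/2·9.007106+1·(-0.197899)≈4.843230; next y=1/5·1.569939+1/4·4.843230≈1.524795
n=10: y≈1.524795, sp=2, e=sp−y≈0.475205; I≈9.482310, D=e−e_prev≈0.045144; u=5/4·0.475205+1/2·9.482310+1·0.045144≈5.380305; next y=1/5·1.524795+1/4·5.380305≈1.650035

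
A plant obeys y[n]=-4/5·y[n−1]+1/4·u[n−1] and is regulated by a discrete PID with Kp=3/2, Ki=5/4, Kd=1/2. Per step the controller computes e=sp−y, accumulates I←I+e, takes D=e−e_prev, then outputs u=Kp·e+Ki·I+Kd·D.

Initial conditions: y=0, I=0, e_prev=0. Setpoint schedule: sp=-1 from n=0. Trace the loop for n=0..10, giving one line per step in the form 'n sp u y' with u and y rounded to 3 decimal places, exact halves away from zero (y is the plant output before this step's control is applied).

0 -1 -3.250 0.000
1 -1 -1.359 -0.813
2 -1 -5.649 0.310
3 -1 -0.321 -1.660
4 -1 -9.933 1.248
5 -1 4.082 -3.482
6 -1 -18.864 3.806
7 -1 16.363 -7.761
8 -1 -39.665 10.299
9 -1 47.721 -18.156
10 -1 -90.046 26.455

(exact arithmetic carried between steps; '≈' marks a value shown rounded to 6 d.p. or computed from one; I and e_prev carry over from the previous line; the table rounds u and y to 3 d.p., halves away from zero)
n=0: y=0, sp=-1, e=sp−y=-1; I=-1, D=e−e_prev=-1; u=3/2·(-1)+5/4·(-1)+1/2·(-1)=-3.25; next y=-4/5·0+1/4·(-3.25)=-0.8125
n=1: y=-0.8125, sp=-1, e=sp−y=-0.1875; I=-1.1875, D=e−e_prev=0.8125; u=3/2·(-0.1875)+5/4·(-1.1875)+1/2·0.8125=-1.359375; next y=-4/5·(-0.8125)+1/4·(-1.359375)≈0.310156
n=2: y≈0.310156, sp=-1, e=sp−y≈-1.310156; I≈-2.497656, D=e−e_prev≈-1.122656; u=3/2·(-1.310156)+5/4·(-2.497656)+1/2·(-1.122656)≈-5.648633; next y=-4/5·0.310156+1/4·(-5.648633)≈-1.660283
n=3: y≈-1.660283, sp=-1, e=sp−y≈0.660283; I≈-1.837373, D=e−e_prev≈1.970439; u=3/2·0.660283+5/4·(-1.837373)+1/2·1.970439≈-0.321072; next y=-4/5·(-1.660283)+1/4·(-0.321072)≈1.247959
n=4: y≈1.247959, sp=-1, e=sp−y≈-2.247959; I≈-4.085332, D=e−e_prev≈-2.908242; u=3/2·(-2.247959)+5/4·(-4.085332)+1/2·(-2.908242)≈-9.932723; next y=-4/5·1.247959+1/4·(-9.932723)≈-3.481548
n=5: y≈-3.481548, sp=-1, e=sp−y≈2.481548; I≈-1.603784, D=e−e_prev≈4.729506; u=3/2·2.481548+5/4·(-1.603784)+1/2·4.729506≈4.082345; next y=-4/5·(-3.481548)+1/4·4.082345≈3.805824
n=6: y≈3.805824, sp=-1, e=sp−y≈-4.805824; I≈-6.409608, D=e−e_prev≈-7.287372; u=3/2·(-4.805824)+5/4·(-6.409608)+1/2·(-7.287372)≈-18.864433; next y=-4/5·3.805824+1/4·(-18.864433)≈-7.760768
n=7: y≈-7.760768, sp=-1, e=sp−y≈6.760768; I≈0.351159, D=e−e_prev≈11.566592; u=3/2·6.760768+5/4·0.351159+1/2·11.566592≈16.363397; next y=-4/5·(-7.760768)+1/4·16.363397≈10.299464
n=8: y≈10.299464, sp=-1, e=sp−y≈-11.299464; I≈-10.948304, D=e−e_prev≈-18.060231; u=3/2·(-11.299464)+5/4·(-10.948304)+1/2·(-18.060231)≈-39.664691; next y=-4/5·10.299464+1/4·(-39.664691)≈-18.155744
n=9: y≈-18.155744, sp=-1, e=sp−y≈17.155744; I≈6.207440, D=e−e_prev≈28.455207; u=3/2·17.155744+5/4·6.207440+1/2·28.455207≈47.720519; next y=-4/5·(-18.155744)+1/4·47.720519≈26.454725
n=10: y≈26.454725, sp=-1, e=sp−y≈-27.454725; I≈-21.247285, D=e−e_prev≈-44.610468; u=3/2·(-27.454725)+5/4·(-21.247285)+1/2·(-44.610468)≈-90.046427; next y=-4/5·26.454725+1/4·(-90.046427)≈-43.675386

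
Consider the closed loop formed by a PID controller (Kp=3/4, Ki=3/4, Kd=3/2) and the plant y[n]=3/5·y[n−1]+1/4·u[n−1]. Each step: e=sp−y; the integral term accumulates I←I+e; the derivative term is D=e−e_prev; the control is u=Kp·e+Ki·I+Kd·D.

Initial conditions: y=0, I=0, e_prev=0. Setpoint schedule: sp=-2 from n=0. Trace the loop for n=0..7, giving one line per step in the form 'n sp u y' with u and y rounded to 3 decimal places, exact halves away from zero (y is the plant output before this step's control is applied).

(exact arithmetic carried between steps; '≈' marks a value shown rounded to 6 d.p. or computed from one; I and e_prev carry over from the previous line; the table rounds u and y to 3 d.p., halves away from zero)
n=0: y=0, sp=-2, e=sp−y=-2; I=-2, D=e−e_prev=-2; u=3/4·(-2)+3/4·(-2)+3/2·(-2)=-6; next y=3/5·0+1/4·(-6)=-1.5
n=1: y=-1.5, sp=-2, e=sp−y=-0.5; I=-2.5, D=e−e_prev=1.5; u=3/4·(-0.5)+3/4·(-2.5)+3/2·1.5=0; next y=3/5·(-1.5)+1/4·0=-0.9
n=2: y=-0.9, sp=-2, e=sp−y=-1.1; I=-3.6, D=e−e_prev=-0.6; u=3/4·(-1.1)+3/4·(-3.6)+3/2·(-0.6)=-4.425; next y=3/5·(-0.9)+1/4·(-4.425)=-1.64625
n=3: y=-1.64625, sp=-2, e=sp−y=-0.35375; I=-3.95375, D=e−e_prev=0.74625; u=3/4·(-0.35375)+3/4·(-3.95375)+3/2·0.74625=-2.11125; next y=3/5·(-1.64625)+1/4·(-2.11125)≈-1.515563
n=4: y≈-1.515563, sp=-2, e=sp−y≈-0.484438; I≈-4.438188, D=e−e_prev≈-0.130688; u=3/4·(-0.484438)+3/4·(-4.438188)+3/2·(-0.130688)≈-3.888; next y=3/5·(-1.515563)+1/4·(-3.888)≈-1.881338
n=5: y≈-1.881338, sp=-2, e=sp−y≈-0.118663; I≈-4.55685, D=e−e_prev≈0.365775; u=3/4·(-0.118663)+3/4·(-4.55685)+3/2·0.365775≈-2.957972; next y=3/5·(-1.881338)+1/4·(-2.957972)≈-1.868295
n=6: y≈-1.868295, sp=-2, e=sp−y≈-0.131705; I≈-4.688555, D=e−e_prev≈-0.013042; u=3/4·(-0.131705)+3/4·(-4.688555)+3/2·(-0.013042)≈-3.634757; next y=3/5·(-1.868295)+1/4·(-3.634757)≈-2.029667
n=7: y≈-2.029667, sp=-2, e=sp−y≈0.029667; I≈-4.658888, D=e−e_prev≈0.161371; u=3/4·0.029667+3/4·(-4.658888)+3/2·0.161371≈-3.229859; next y=3/5·(-2.029667)+1/4·(-3.229859)≈-2.025265

0 -2 -6.000 0.000
1 -2 0.000 -1.500
2 -2 -4.425 -0.900
3 -2 -2.111 -1.646
4 -2 -3.888 -1.516
5 -2 -2.958 -1.881
6 -2 -3.635 -1.868
7 -2 -3.230 -2.030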